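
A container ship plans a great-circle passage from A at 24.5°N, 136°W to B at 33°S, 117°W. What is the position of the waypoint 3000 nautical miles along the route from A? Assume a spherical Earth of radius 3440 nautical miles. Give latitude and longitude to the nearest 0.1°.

From cos δ = sin φ₁ sin φ₂ + cos φ₁ cos φ₂ cos Δλ, the central angle is δ ≈ 1.052 rad (60.3°). The total great-circle distance is δ·R ≈ 1.052 × 3440 ≈ 3619 nmi, so the target fraction is f = 3000/3619 ≈ 0.829.
Interpolate at f ≈ 0.829 with slerp weights a = sin((1−f)δ)/sin δ ≈ 0.206, b = sin(fδ)/sin δ ≈ 0.882.
p = a·p₁ + b·p₂ ≈ (-0.471, -0.789, -0.395); φ = arcsin(p_z) ≈ -23.25°, λ = atan2(p_y, p_x) ≈ -120.81°.

≈ 23.2°S, 120.8°W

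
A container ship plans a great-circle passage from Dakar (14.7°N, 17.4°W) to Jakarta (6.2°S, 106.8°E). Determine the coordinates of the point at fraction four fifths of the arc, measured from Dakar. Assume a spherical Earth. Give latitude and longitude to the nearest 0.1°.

Write both endpoints as unit vectors p₁, p₂ with components (cos φ cos λ, cos φ sin λ, sin φ).
The central angle between the endpoints is δ = arccos(p₁·p₂) ≈ 2.175 rad (124.6°).
Interpolate at f = 4/5 with slerp weights a = sin((1−f)δ)/sin δ ≈ 0.512, b = sin(fδ)/sin δ ≈ 1.198.
p = a·p₁ + b·p₂ ≈ (0.128, 0.992, 0.001); φ = arcsin(p_z) ≈ 0.03°, λ = atan2(p_y, p_x) ≈ 82.62°.

≈ 0.0°N, 82.6°E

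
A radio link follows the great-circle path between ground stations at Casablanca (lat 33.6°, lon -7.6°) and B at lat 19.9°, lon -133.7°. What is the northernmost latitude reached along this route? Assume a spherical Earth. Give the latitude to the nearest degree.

≈ 49°

The great circle lies in the plane with unit normal n̂ = (p₁ × p₂)/|p₁ × p₂|.
Here n̂_z ≈ -0.658; the vertex latitude is φ_max = arccos|n̂_z| ≈ 48.9°.
Check via Clairaut: cos φ_max = |cos φ₁| · sin C = cos(33.6°)·sin(52.2°) ≈ 0.658, again giving ≈ 48.9°.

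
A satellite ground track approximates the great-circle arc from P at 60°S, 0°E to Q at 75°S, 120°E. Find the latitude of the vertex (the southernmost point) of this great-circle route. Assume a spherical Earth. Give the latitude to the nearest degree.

The great circle lies in the plane with unit normal n̂ = (p₁ × p₂)/|p₁ × p₂|.
Here n̂_z ≈ +0.176; the vertex latitude is φ_max = arccos|n̂_z| ≈ 79.8°.
Check via Clairaut: cos φ_max = |cos φ₁| · sin C = cos(60.0°)·sin(159.4°) ≈ 0.176, again giving ≈ 79.8°.

≈ 80°S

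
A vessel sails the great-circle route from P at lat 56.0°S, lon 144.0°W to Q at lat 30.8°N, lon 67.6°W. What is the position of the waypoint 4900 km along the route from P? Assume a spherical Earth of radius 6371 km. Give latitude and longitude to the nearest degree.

Convert each endpoint to a unit vector on the sphere (x = cos φ cos λ, y = cos φ sin λ, z = sin φ).
The central angle between the endpoints is δ = arccos(p₁·p₂) ≈ 1.888 rad (108.2°). The total great-circle distance is δ·R ≈ 1.888 × 6371 ≈ 12026 km, so the target fraction is f = 4900/12026 ≈ 0.407.
Interpolate at f ≈ 0.407 with slerp weights a = sin((1−f)δ)/sin δ ≈ 0.947, b = sin(fδ)/sin δ ≈ 0.732.
p = a·p₁ + b·p₂ ≈ (-0.189, -0.892, -0.410); φ = arcsin(p_z) ≈ -24.20°, λ = atan2(p_y, p_x) ≈ -101.94°.

≈ lat 24°S, lon 102°W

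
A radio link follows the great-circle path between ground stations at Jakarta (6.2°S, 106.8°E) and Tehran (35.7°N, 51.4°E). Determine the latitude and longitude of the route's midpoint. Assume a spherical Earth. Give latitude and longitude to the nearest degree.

≈ 17°N, 82°E

From cos δ = sin φ₁ sin φ₂ + cos φ₁ cos φ₂ cos Δλ, the central angle is δ ≈ 1.164 rad (66.7°).
Interpolate at f = 1/2 with slerp weights a = sin((1−f)δ)/sin δ ≈ 0.599, b = sin(fδ)/sin δ ≈ 0.599.
p = a·p₁ + b·p₂ ≈ (0.131, 0.950, 0.285); φ = arcsin(p_z) ≈ 16.54°, λ = atan2(p_y, p_x) ≈ 82.13°.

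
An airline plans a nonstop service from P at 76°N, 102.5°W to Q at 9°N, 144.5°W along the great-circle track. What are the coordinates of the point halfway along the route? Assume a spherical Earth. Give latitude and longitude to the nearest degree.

Convert each endpoint to a unit vector on the sphere (x = cos φ cos λ, y = cos φ sin λ, z = sin φ).
The central angle between the endpoints is δ = arccos(p₁·p₂) ≈ 1.235 rad (70.8°).
Interpolate at f = 1/2 with slerp weights a = sin((1−f)δ)/sin δ ≈ 0.613, b = sin(fδ)/sin δ ≈ 0.613.
p = a·p₁ + b·p₂ ≈ (-0.525, -0.497, 0.691); φ = arcsin(p_z) ≈ 43.71°, λ = atan2(p_y, p_x) ≈ -136.61°.

≈ 44°N, 137°W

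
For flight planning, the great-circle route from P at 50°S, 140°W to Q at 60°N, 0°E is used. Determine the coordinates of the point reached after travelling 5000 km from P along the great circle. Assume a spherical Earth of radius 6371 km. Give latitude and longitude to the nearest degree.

Write both endpoints as unit vectors p₁, p₂ with components (cos φ cos λ, cos φ sin λ, sin φ).
The central angle between the endpoints is δ = arccos(p₁·p₂) ≈ 2.713 rad (155.5°). The total great-circle distance is δ·R ≈ 2.713 × 6371 ≈ 17286 km, so the target fraction is f = 5000/17286 ≈ 0.289.
Interpolate at f ≈ 0.289 with slerp weights a = sin((1−f)δ)/sin δ ≈ 2.255, b = sin(fδ)/sin δ ≈ 1.701.
p = a·p₁ + b·p₂ ≈ (-0.260, -0.932, -0.254); φ = arcsin(p_z) ≈ -14.72°, λ = atan2(p_y, p_x) ≈ -105.58°.

≈ 15°S, 106°W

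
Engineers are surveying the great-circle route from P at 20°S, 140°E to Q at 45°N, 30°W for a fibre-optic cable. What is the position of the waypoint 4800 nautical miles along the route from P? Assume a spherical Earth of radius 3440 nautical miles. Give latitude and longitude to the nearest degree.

From cos δ = sin φ₁ sin φ₂ + cos φ₁ cos φ₂ cos Δλ, the central angle is δ ≈ 2.682 rad (153.7°). The total great-circle distance is δ·R ≈ 2.682 × 3440 ≈ 9226 nmi, so the target fraction is f = 4800/9226 ≈ 0.520.
Interpolate at f ≈ 0.520 with slerp weights a = sin((1−f)δ)/sin δ ≈ 2.164, b = sin(fδ)/sin δ ≈ 2.220.
p = a·p₁ + b·p₂ ≈ (-0.198, 0.522, 0.829); φ = arcsin(p_z) ≈ 56.04°, λ = atan2(p_y, p_x) ≈ 110.80°.

≈ 56°N, 111°E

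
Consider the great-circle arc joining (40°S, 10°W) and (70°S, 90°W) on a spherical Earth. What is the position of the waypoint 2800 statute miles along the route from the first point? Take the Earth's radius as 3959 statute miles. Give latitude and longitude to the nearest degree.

≈ (69°S, 64°W)

Convert each endpoint to a unit vector on the sphere (x = cos φ cos λ, y = cos φ sin λ, z = sin φ).
The central angle between the endpoints is δ = arccos(p₁·p₂) ≈ 0.864 rad (49.5°). The total great-circle distance is δ·R ≈ 0.864 × 3959 ≈ 3420 mi, so the target fraction is f = 2800/3420 ≈ 0.819.
Interpolate at f ≈ 0.819 with slerp weights a = sin((1−f)δ)/sin δ ≈ 0.205, b = sin(fδ)/sin δ ≈ 0.855.
p = a·p₁ + b·p₂ ≈ (0.155, -0.320, -0.935); φ = arcsin(p_z) ≈ -69.20°, λ = atan2(p_y, p_x) ≈ -64.16°.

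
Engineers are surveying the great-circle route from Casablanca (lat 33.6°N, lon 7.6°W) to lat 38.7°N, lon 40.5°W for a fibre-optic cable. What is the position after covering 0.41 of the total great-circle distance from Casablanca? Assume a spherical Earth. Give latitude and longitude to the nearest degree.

Write both endpoints as unit vectors p₁, p₂ with components (cos φ cos λ, cos φ sin λ, sin φ).
The central angle between the endpoints is δ = arccos(p₁·p₂) ≈ 0.470 rad (26.9°).
Interpolate at f = 0.41 with slerp weights a = sin((1−f)δ)/sin δ ≈ 0.604, b = sin(fδ)/sin δ ≈ 0.423.
p = a·p₁ + b·p₂ ≈ (0.750, -0.281, 0.599); φ = arcsin(p_z) ≈ 36.79°, λ = atan2(p_y, p_x) ≈ -20.53°.

≈ lat 37°N, lon 21°W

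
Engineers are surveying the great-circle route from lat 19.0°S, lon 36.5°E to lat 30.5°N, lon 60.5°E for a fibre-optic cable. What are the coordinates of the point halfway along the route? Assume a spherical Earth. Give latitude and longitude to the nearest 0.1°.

Convert each endpoint to a unit vector on the sphere (x = cos φ cos λ, y = cos φ sin λ, z = sin φ).
The central angle between the endpoints is δ = arccos(p₁·p₂) ≈ 0.953 rad (54.6°).
Interpolate at f = 1/2 with slerp weights a = sin((1−f)δ)/sin δ ≈ 0.563, b = sin(fδ)/sin δ ≈ 0.563.
p = a·p₁ + b·p₂ ≈ (0.666, 0.738, 0.102); φ = arcsin(p_z) ≈ 5.88°, λ = atan2(p_y, p_x) ≈ 47.93°.

≈ lat 5.9°N, lon 47.9°E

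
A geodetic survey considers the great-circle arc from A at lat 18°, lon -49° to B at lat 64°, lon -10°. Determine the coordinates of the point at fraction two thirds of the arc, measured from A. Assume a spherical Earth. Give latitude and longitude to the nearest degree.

Write both endpoints as unit vectors p₁, p₂ with components (cos φ cos λ, cos φ sin λ, sin φ).
The central angle between the endpoints is δ = arccos(p₁·p₂) ≈ 0.925 rad (53.0°).
Interpolate at f = 2/3 with slerp weights a = sin((1−f)δ)/sin δ ≈ 0.380, b = sin(fδ)/sin δ ≈ 0.724.
p = a·p₁ + b·p₂ ≈ (0.550, -0.328, 0.768); φ = arcsin(p_z) ≈ 50.20°, λ = atan2(p_y, p_x) ≈ -30.81°.

≈ lat 50°, lon -31°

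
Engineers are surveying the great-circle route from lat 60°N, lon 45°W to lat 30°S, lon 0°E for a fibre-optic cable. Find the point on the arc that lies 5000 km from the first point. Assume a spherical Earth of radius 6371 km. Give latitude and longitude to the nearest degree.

≈ lat 20°N, lon 17°W

From cos δ = sin φ₁ sin φ₂ + cos φ₁ cos φ₂ cos Δλ, the central angle is δ ≈ 1.698 rad (97.3°). The total great-circle distance is δ·R ≈ 1.698 × 6371 ≈ 10818 km, so the target fraction is f = 5000/10818 ≈ 0.462.
Interpolate at f ≈ 0.462 with slerp weights a = sin((1−f)δ)/sin δ ≈ 0.798, b = sin(fδ)/sin δ ≈ 0.712.
p = a·p₁ + b·p₂ ≈ (0.899, -0.282, 0.335); φ = arcsin(p_z) ≈ 19.56°, λ = atan2(p_y, p_x) ≈ -17.42°.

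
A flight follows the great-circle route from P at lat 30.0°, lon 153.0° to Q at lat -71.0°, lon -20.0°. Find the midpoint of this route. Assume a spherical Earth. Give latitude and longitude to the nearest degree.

≈ lat -39°, lon 149°

Write both endpoints as unit vectors p₁, p₂ with components (cos φ cos λ, cos φ sin λ, sin φ).
The central angle between the endpoints is δ = arccos(p₁·p₂) ≈ 2.423 rad (138.8°).
Interpolate at f = 1/2 with slerp weights a = sin((1−f)δ)/sin δ ≈ 1.422, b = sin(fδ)/sin δ ≈ 1.422.
p = a·p₁ + b·p₂ ≈ (-0.662, 0.401, -0.633); φ = arcsin(p_z) ≈ -39.30°, λ = atan2(p_y, p_x) ≈ 148.82°.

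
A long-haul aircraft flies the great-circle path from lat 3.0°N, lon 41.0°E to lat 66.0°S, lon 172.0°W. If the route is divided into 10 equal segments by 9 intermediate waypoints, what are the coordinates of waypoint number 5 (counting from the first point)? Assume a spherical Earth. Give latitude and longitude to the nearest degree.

Write both endpoints as unit vectors p₁, p₂ with components (cos φ cos λ, cos φ sin λ, sin φ).
The central angle between the endpoints is δ = arccos(p₁·p₂) ≈ 1.970 rad (112.9°).
Interpolate at f = 5/10 with slerp weights a = sin((1−f)δ)/sin δ ≈ 0.904, b = sin(fδ)/sin δ ≈ 0.904.
p = a·p₁ + b·p₂ ≈ (0.317, 0.541, -0.779); φ = arcsin(p_z) ≈ -51.14°, λ = atan2(p_y, p_x) ≈ 59.62°.

≈ lat 51°S, lon 60°E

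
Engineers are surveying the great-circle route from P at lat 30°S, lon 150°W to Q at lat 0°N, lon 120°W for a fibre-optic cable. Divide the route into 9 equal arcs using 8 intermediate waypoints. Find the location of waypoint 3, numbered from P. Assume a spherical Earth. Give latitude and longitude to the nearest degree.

From cos δ = sin φ₁ sin φ₂ + cos φ₁ cos φ₂ cos Δλ, the central angle is δ ≈ 0.723 rad (41.4°).
Interpolate at f = 3/9 with slerp weights a = sin((1−f)δ)/sin δ ≈ 0.701, b = sin(fδ)/sin δ ≈ 0.361.
p = a·p₁ + b·p₂ ≈ (-0.706, -0.616, -0.350); φ = arcsin(p_z) ≈ -20.51°, λ = atan2(p_y, p_x) ≈ -138.90°.

≈ lat 21°S, lon 139°W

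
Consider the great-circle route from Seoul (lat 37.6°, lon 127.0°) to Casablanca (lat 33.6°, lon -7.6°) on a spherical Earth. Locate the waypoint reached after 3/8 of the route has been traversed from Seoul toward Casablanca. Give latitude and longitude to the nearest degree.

Convert each endpoint to a unit vector on the sphere (x = cos φ cos λ, y = cos φ sin λ, z = sin φ).
The central angle between the endpoints is δ = arccos(p₁·p₂) ≈ 1.697 rad (97.2°).
Interpolate at f = 3/8 with slerp weights a = sin((1−f)δ)/sin δ ≈ 0.880, b = sin(fδ)/sin δ ≈ 0.599.
p = a·p₁ + b·p₂ ≈ (0.075, 0.491, 0.868); φ = arcsin(p_z) ≈ 60.24°, λ = atan2(p_y, p_x) ≈ 81.29°.

≈ lat 60°, lon 81°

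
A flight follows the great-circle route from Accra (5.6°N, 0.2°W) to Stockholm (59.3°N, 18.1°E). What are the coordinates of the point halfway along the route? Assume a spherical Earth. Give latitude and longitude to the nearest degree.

≈ (33°N, 6°E)

The haversine formula gives a central angle δ ≈ 0.969 rad (55.5°) between the endpoints.
Interpolate at f = 1/2 with slerp weights a = sin((1−f)δ)/sin δ ≈ 0.565, b = sin(fδ)/sin δ ≈ 0.565.
p = a·p₁ + b·p₂ ≈ (0.836, 0.088, 0.541); φ = arcsin(p_z) ≈ 32.75°, λ = atan2(p_y, p_x) ≈ 5.98°.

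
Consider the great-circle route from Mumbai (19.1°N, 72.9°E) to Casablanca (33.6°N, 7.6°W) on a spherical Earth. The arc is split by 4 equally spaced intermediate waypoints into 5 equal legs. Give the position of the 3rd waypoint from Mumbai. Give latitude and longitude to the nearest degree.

≈ 34°N, 27°E

Convert each endpoint to a unit vector on the sphere (x = cos φ cos λ, y = cos φ sin λ, z = sin φ).
The central angle between the endpoints is δ = arccos(p₁·p₂) ≈ 1.255 rad (71.9°).
Interpolate at f = 3/5 with slerp weights a = sin((1−f)δ)/sin δ ≈ 0.506, b = sin(fδ)/sin δ ≈ 0.719.
p = a·p₁ + b·p₂ ≈ (0.734, 0.378, 0.564); φ = arcsin(p_z) ≈ 34.31°, λ = atan2(p_y, p_x) ≈ 27.22°.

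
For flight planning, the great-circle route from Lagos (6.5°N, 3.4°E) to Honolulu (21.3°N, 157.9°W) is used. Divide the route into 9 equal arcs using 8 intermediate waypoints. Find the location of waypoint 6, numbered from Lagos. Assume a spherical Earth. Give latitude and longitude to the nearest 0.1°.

≈ 54.2°N, 109.6°W

The haversine formula gives a central angle δ ≈ 2.560 rad (146.7°) between the endpoints.
Interpolate at f = 6/9 with slerp weights a = sin((1−f)δ)/sin δ ≈ 1.372, b = sin(fδ)/sin δ ≈ 1.804.
p = a·p₁ + b·p₂ ≈ (-0.196, -0.552, 0.811); φ = arcsin(p_z) ≈ 54.16°, λ = atan2(p_y, p_x) ≈ -109.61°.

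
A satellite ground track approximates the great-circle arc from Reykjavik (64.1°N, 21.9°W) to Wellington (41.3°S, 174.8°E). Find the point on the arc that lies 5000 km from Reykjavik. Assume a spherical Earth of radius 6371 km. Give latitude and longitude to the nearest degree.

Convert each endpoint to a unit vector on the sphere (x = cos φ cos λ, y = cos φ sin λ, z = sin φ).
The central angle between the endpoints is δ = arccos(p₁·p₂) ≈ 2.709 rad (155.2°). The total great-circle distance is δ·R ≈ 2.709 × 6371 ≈ 17261 km, so the target fraction is f = 5000/17261 ≈ 0.290.
Interpolate at f ≈ 0.290 with slerp weights a = sin((1−f)δ)/sin δ ≈ 2.239, b = sin(fδ)/sin δ ≈ 1.687.
p = a·p₁ + b·p₂ ≈ (-0.355, -0.250, 0.901); φ = arcsin(p_z) ≈ 64.29°, λ = atan2(p_y, p_x) ≈ -144.82°.

≈ (64°N, 145°W)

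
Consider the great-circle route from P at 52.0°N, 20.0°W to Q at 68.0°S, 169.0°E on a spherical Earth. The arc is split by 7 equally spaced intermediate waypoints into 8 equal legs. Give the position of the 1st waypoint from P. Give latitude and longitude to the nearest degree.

≈ 32°N, 25°W

Convert each endpoint to a unit vector on the sphere (x = cos φ cos λ, y = cos φ sin λ, z = sin φ).
The central angle between the endpoints is δ = arccos(p₁·p₂) ≈ 2.852 rad (163.4°).
Interpolate at f = 1/8 with slerp weights a = sin((1−f)δ)/sin δ ≈ 2.109, b = sin(fδ)/sin δ ≈ 1.223.
p = a·p₁ + b·p₂ ≈ (0.771, -0.357, 0.528); φ = arcsin(p_z) ≈ 31.88°, λ = atan2(p_y, p_x) ≈ -24.84°.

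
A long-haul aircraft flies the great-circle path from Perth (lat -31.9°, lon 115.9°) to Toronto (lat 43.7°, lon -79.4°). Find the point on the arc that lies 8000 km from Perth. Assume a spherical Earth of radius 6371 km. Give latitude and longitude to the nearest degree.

Convert each endpoint to a unit vector on the sphere (x = cos φ cos λ, y = cos φ sin λ, z = sin φ).
The central angle between the endpoints is δ = arccos(p₁·p₂) ≈ 2.848 rad (163.2°). The total great-circle distance is δ·R ≈ 2.848 × 6371 ≈ 18142 km, so the target fraction is f = 8000/18142 ≈ 0.441.
Interpolate at f ≈ 0.441 with slerp weights a = sin((1−f)δ)/sin δ ≈ 3.451, b = sin(fδ)/sin δ ≈ 3.282.
p = a·p₁ + b·p₂ ≈ (-0.843, 0.303, 0.444); φ = arcsin(p_z) ≈ 26.34°, λ = atan2(p_y, p_x) ≈ 160.21°.

≈ lat 26°, lon 160°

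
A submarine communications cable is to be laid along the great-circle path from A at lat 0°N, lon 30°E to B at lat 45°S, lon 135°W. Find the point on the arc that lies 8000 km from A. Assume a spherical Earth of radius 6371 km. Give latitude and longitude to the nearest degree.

The haversine formula gives a central angle δ ≈ 2.323 rad (133.1°) between the endpoints. The total great-circle distance is δ·R ≈ 2.323 × 6371 ≈ 14798 km, so the target fraction is f = 8000/14798 ≈ 0.541.
Interpolate at f ≈ 0.541 with slerp weights a = sin((1−f)δ)/sin δ ≈ 1.199, b = sin(fδ)/sin δ ≈ 1.302.
p = a·p₁ + b·p₂ ≈ (0.388, -0.051, -0.920); φ = arcsin(p_z) ≈ -66.99°, λ = atan2(p_y, p_x) ≈ -7.55°.

≈ lat 67°S, lon 8°W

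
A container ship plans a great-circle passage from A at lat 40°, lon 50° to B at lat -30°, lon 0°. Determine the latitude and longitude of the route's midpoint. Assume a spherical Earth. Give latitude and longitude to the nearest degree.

Write both endpoints as unit vectors p₁, p₂ with components (cos φ cos λ, cos φ sin λ, sin φ).
The central angle between the endpoints is δ = arccos(p₁·p₂) ≈ 1.466 rad (84.0°).
Interpolate at f = 1/2 with slerp weights a = sin((1−f)δ)/sin δ ≈ 0.673, b = sin(fδ)/sin δ ≈ 0.673.
p = a·p₁ + b·p₂ ≈ (0.914, 0.395, 0.096); φ = arcsin(p_z) ≈ 5.51°, λ = atan2(p_y, p_x) ≈ 23.36°.

≈ lat 6°, lon 23°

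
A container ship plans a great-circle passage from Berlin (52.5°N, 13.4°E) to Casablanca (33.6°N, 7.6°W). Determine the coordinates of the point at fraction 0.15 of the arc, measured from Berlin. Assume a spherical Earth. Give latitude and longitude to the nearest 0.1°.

The haversine formula gives a central angle δ ≈ 0.422 rad (24.2°) between the endpoints.
Interpolate at f = 0.15 with slerp weights a = sin((1−f)δ)/sin δ ≈ 0.857, b = sin(fδ)/sin δ ≈ 0.154.
p = a·p₁ + b·p₂ ≈ (0.635, 0.104, 0.765); φ = arcsin(p_z) ≈ 49.95°, λ = atan2(p_y, p_x) ≈ 9.29°.

≈ 49.9°N, 9.3°E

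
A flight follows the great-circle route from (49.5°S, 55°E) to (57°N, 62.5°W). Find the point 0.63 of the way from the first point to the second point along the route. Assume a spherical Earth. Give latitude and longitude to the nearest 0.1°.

≈ (22.7°N, 6.1°W)

Write both endpoints as unit vectors p₁, p₂ with components (cos φ cos λ, cos φ sin λ, sin φ).
The central angle between the endpoints is δ = arccos(p₁·p₂) ≈ 2.500 rad (143.2°).
Interpolate at f = 0.63 with slerp weights a = sin((1−f)δ)/sin δ ≈ 1.334, b = sin(fδ)/sin δ ≈ 1.671.
p = a·p₁ + b·p₂ ≈ (0.917, -0.097, 0.387); φ = arcsin(p_z) ≈ 22.74°, λ = atan2(p_y, p_x) ≈ -6.06°.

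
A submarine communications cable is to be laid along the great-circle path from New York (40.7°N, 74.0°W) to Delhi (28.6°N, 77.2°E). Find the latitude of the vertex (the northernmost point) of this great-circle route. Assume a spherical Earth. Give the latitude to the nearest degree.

The great circle lies in the plane with unit normal n̂ = (p₁ × p₂)/|p₁ × p₂|.
Here n̂_z ≈ +0.333; the vertex latitude is φ_max = arccos|n̂_z| ≈ 70.5°.
Check via Clairaut: cos φ_max = |cos φ₁| · sin C = cos(40.7°)·sin(26.1°) ≈ 0.333, again giving ≈ 70.5°.

≈ 71°N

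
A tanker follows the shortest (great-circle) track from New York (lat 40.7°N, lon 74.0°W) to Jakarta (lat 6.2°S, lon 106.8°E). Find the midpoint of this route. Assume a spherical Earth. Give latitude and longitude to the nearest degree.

≈ lat 67°N, lon 109°E

The haversine formula gives a central angle δ ≈ 2.539 rad (145.5°) between the endpoints.
Interpolate at f = 1/2 with slerp weights a = sin((1−f)δ)/sin δ ≈ 1.686, b = sin(fδ)/sin δ ≈ 1.686.
p = a·p₁ + b·p₂ ≈ (-0.132, 0.376, 0.917); φ = arcsin(p_z) ≈ 66.52°, λ = atan2(p_y, p_x) ≈ 109.37°.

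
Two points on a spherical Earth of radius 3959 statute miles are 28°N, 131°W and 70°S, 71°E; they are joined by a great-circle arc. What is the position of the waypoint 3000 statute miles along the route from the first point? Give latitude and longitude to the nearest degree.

From cos δ = sin φ₁ sin φ₂ + cos φ₁ cos φ₂ cos Δλ, the central angle is δ ≈ 2.376 rad (136.1°). The total great-circle distance is δ·R ≈ 2.376 × 3959 ≈ 9408 mi, so the target fraction is f = 3000/9408 ≈ 0.319.
Interpolate at f ≈ 0.319 with slerp weights a = sin((1−f)δ)/sin δ ≈ 1.442, b = sin(fδ)/sin δ ≈ 0.992.
p = a·p₁ + b·p₂ ≈ (-0.725, -0.640, -0.255); φ = arcsin(p_z) ≈ -14.80°, λ = atan2(p_y, p_x) ≈ -138.55°.

≈ 15°S, 139°W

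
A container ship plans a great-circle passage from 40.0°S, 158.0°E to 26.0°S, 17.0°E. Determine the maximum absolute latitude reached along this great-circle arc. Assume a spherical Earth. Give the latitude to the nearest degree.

≈ 63°S

The great circle lies in the plane with unit normal n̂ = (p₁ × p₂)/|p₁ × p₂|.
Here n̂_z ≈ -0.448; the vertex latitude is φ_max = arccos|n̂_z| ≈ 63.4°.
Check via Clairaut: cos φ_max = |cos φ₁| · sin C = cos(40.0°)·sin(144.2°) ≈ 0.448, again giving ≈ 63.4°.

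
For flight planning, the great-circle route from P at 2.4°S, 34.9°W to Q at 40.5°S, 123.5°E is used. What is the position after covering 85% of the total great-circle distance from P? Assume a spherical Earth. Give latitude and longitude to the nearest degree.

Convert each endpoint to a unit vector on the sphere (x = cos φ cos λ, y = cos φ sin λ, z = sin φ).
The central angle between the endpoints is δ = arccos(p₁·p₂) ≈ 2.317 rad (132.8°).
Interpolate at f = 0.85 with slerp weights a = sin((1−f)δ)/sin δ ≈ 0.464, b = sin(fδ)/sin δ ≈ 1.255.
p = a·p₁ + b·p₂ ≈ (-0.147, 0.531, -0.835); φ = arcsin(p_z) ≈ -56.59°, λ = atan2(p_y, p_x) ≈ 105.44°.

≈ 57°S, 105°E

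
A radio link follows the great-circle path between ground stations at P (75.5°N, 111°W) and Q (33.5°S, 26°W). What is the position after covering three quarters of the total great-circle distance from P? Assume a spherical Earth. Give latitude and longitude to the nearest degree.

Convert each endpoint to a unit vector on the sphere (x = cos φ cos λ, y = cos φ sin λ, z = sin φ).
The central angle between the endpoints is δ = arccos(p₁·p₂) ≈ 2.113 rad (121.1°).
Interpolate at f = 3/4 with slerp weights a = sin((1−f)δ)/sin δ ≈ 0.589, b = sin(fδ)/sin δ ≈ 1.167.
p = a·p₁ + b·p₂ ≈ (0.822, -0.564, -0.075); φ = arcsin(p_z) ≈ -4.28°, λ = atan2(p_y, p_x) ≈ -34.46°.

≈ (4°S, 34°W)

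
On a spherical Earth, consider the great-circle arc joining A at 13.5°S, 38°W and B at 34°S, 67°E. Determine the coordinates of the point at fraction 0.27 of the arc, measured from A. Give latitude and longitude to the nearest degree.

≈ 27°S, 15°W

Convert each endpoint to a unit vector on the sphere (x = cos φ cos λ, y = cos φ sin λ, z = sin φ).
The central angle between the endpoints is δ = arccos(p₁·p₂) ≈ 1.649 rad (94.5°).
Interpolate at f = 0.27 with slerp weights a = sin((1−f)δ)/sin δ ≈ 0.936, b = sin(fδ)/sin δ ≈ 0.432.
p = a·p₁ + b·p₂ ≈ (0.857, -0.231, -0.460); φ = arcsin(p_z) ≈ -27.40°, λ = atan2(p_y, p_x) ≈ -15.07°.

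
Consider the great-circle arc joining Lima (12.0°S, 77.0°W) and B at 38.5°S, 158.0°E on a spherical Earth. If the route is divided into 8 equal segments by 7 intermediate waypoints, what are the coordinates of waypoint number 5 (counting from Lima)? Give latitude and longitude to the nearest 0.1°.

Write both endpoints as unit vectors p₁, p₂ with components (cos φ cos λ, cos φ sin λ, sin φ).
The central angle between the endpoints is δ = arccos(p₁·p₂) ≈ 1.886 rad (108.0°).
Interpolate at f = 5/8 with slerp weights a = sin((1−f)δ)/sin δ ≈ 0.683, b = sin(fδ)/sin δ ≈ 0.972.
p = a·p₁ + b·p₂ ≈ (-0.555, -0.366, -0.747); φ = arcsin(p_z) ≈ -48.33°, λ = atan2(p_y, p_x) ≈ -146.57°.

≈ 48.3°S, 146.6°W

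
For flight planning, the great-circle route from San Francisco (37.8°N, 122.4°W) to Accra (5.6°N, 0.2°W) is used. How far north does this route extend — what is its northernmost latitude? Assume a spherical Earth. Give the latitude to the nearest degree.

The great circle lies in the plane with unit normal n̂ = (p₁ × p₂)/|p₁ × p₂|.
Here n̂_z ≈ +0.713; the vertex latitude is φ_max = arccos|n̂_z| ≈ 44.5°.
Check via Clairaut: cos φ_max = |cos φ₁| · sin C = cos(37.8°)·sin(64.5°) ≈ 0.713, again giving ≈ 44.5°.

≈ 45°N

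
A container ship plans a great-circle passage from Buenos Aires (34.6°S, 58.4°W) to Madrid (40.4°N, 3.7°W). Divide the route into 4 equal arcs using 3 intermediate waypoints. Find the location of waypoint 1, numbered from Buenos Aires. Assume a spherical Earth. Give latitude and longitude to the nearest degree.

Write both endpoints as unit vectors p₁, p₂ with components (cos φ cos λ, cos φ sin λ, sin φ).
The central angle between the endpoints is δ = arccos(p₁·p₂) ≈ 1.577 rad (90.3°).
Interpolate at f = 1/4 with slerp weights a = sin((1−f)δ)/sin δ ≈ 0.926, b = sin(fδ)/sin δ ≈ 0.384.
p = a·p₁ + b·p₂ ≈ (0.691, -0.668, -0.277); φ = arcsin(p_z) ≈ -16.06°, λ = atan2(p_y, p_x) ≈ -44.02°.

≈ 16°S, 44°W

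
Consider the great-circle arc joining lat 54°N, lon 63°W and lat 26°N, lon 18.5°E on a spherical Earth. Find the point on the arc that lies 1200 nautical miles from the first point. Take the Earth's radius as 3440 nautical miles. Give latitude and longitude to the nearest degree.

Convert each endpoint to a unit vector on the sphere (x = cos φ cos λ, y = cos φ sin λ, z = sin φ).
The central angle between the endpoints is δ = arccos(p₁·p₂) ≈ 1.123 rad (64.4°). The total great-circle distance is δ·R ≈ 1.123 × 3440 ≈ 3864 nmi, so the target fraction is f = 1200/3864 ≈ 0.311.
Interpolate at f ≈ 0.311 with slerp weights a = sin((1−f)δ)/sin δ ≈ 0.776, b = sin(fδ)/sin δ ≈ 0.379.
p = a·p₁ + b·p₂ ≈ (0.530, -0.298, 0.794); φ = arcsin(p_z) ≈ 52.54°, λ = atan2(p_y, p_x) ≈ -29.35°.

≈ lat 53°N, lon 29°W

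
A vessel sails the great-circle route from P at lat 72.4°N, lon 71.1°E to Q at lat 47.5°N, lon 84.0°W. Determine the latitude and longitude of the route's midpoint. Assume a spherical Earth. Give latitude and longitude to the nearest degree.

Write both endpoints as unit vectors p₁, p₂ with components (cos φ cos λ, cos φ sin λ, sin φ).
The central angle between the endpoints is δ = arccos(p₁·p₂) ≈ 1.027 rad (58.8°).
Interpolate at f = 1/2 with slerp weights a = sin((1−f)δ)/sin δ ≈ 0.574, b = sin(fδ)/sin δ ≈ 0.574.
p = a·p₁ + b·p₂ ≈ (0.097, -0.221, 0.970); φ = arcsin(p_z) ≈ 76.01°, λ = atan2(p_y, p_x) ≈ -66.40°.

≈ lat 76°N, lon 66°W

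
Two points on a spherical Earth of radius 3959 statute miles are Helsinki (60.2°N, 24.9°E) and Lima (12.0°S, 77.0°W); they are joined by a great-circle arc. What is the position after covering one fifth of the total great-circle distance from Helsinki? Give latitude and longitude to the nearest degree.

≈ 55°N, 15°W

From cos δ = sin φ₁ sin φ₂ + cos φ₁ cos φ₂ cos Δλ, the central angle is δ ≈ 1.855 rad (106.3°).
Interpolate at f = 1/5 with slerp weights a = sin((1−f)δ)/sin δ ≈ 1.038, b = sin(fδ)/sin δ ≈ 0.378.
p = a·p₁ + b·p₂ ≈ (0.551, -0.143, 0.822); φ = arcsin(p_z) ≈ 55.30°, λ = atan2(p_y, p_x) ≈ -14.54°.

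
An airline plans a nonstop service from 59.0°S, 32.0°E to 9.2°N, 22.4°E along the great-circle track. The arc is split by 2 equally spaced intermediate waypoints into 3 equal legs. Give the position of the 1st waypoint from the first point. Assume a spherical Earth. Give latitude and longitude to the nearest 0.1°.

Convert each endpoint to a unit vector on the sphere (x = cos φ cos λ, y = cos φ sin λ, z = sin φ).
The central angle between the endpoints is δ = arccos(p₁·p₂) ≈ 1.198 rad (68.6°).
Interpolate at f = 1/3 with slerp weights a = sin((1−f)δ)/sin δ ≈ 0.769, b = sin(fδ)/sin δ ≈ 0.417.
p = a·p₁ + b·p₂ ≈ (0.717, 0.367, -0.593); φ = arcsin(p_z) ≈ -36.34°, λ = atan2(p_y, p_x) ≈ 27.11°.

≈ 36.3°S, 27.1°E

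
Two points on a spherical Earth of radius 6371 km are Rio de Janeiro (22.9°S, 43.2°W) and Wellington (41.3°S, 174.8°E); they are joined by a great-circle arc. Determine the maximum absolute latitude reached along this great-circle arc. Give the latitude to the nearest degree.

≈ 64°S

The great circle lies in the plane with unit normal n̂ = (p₁ × p₂)/|p₁ × p₂|.
Here n̂_z ≈ -0.445; the vertex latitude is φ_max = arccos|n̂_z| ≈ 63.6°.
Check via Clairaut: cos φ_max = |cos φ₁| · sin C = cos(22.9°)·sin(151.1°) ≈ 0.445, again giving ≈ 63.6°.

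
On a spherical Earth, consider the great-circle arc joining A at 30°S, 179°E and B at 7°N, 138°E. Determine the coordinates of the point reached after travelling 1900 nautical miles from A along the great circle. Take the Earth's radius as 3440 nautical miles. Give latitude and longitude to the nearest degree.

The haversine formula gives a central angle δ ≈ 0.942 rad (54.0°) between the endpoints. The total great-circle distance is δ·R ≈ 0.942 × 3440 ≈ 3242 nmi, so the target fraction is f = 1900/3242 ≈ 0.586.
Interpolate at f ≈ 0.586 with slerp weights a = sin((1−f)δ)/sin δ ≈ 0.470, b = sin(fδ)/sin δ ≈ 0.649.
p = a·p₁ + b·p₂ ≈ (-0.885, 0.438, -0.156); φ = arcsin(p_z) ≈ -8.98°, λ = atan2(p_y, p_x) ≈ 153.69°.

≈ 9°S, 154°E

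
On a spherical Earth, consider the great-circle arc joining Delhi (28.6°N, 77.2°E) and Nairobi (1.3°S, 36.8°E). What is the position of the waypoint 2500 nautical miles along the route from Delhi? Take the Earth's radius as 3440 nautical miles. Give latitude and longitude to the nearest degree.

≈ 3°N, 42°E

Write both endpoints as unit vectors p₁, p₂ with components (cos φ cos λ, cos φ sin λ, sin φ).
The central angle between the endpoints is δ = arccos(p₁·p₂) ≈ 0.853 rad (48.9°). The total great-circle distance is δ·R ≈ 0.853 × 3440 ≈ 2935 nmi, so the target fraction is f = 2500/2935 ≈ 0.852.
Interpolate at f ≈ 0.852 with slerp weights a = sin((1−f)δ)/sin δ ≈ 0.167, b = sin(fδ)/sin δ ≈ 0.882.
p = a·p₁ + b·p₂ ≈ (0.739, 0.671, 0.060); φ = arcsin(p_z) ≈ 3.45°, λ = atan2(p_y, p_x) ≈ 42.28°.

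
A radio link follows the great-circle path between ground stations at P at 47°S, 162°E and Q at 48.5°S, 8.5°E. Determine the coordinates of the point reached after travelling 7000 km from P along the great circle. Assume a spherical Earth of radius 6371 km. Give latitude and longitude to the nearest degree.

Write both endpoints as unit vectors p₁, p₂ with components (cos φ cos λ, cos φ sin λ, sin φ).
The central angle between the endpoints is δ = arccos(p₁·p₂) ≈ 1.427 rad (81.8°). The total great-circle distance is δ·R ≈ 1.427 × 6371 ≈ 9091 km, so the target fraction is f = 7000/9091 ≈ 0.770.
Interpolate at f ≈ 0.770 with slerp weights a = sin((1−f)δ)/sin δ ≈ 0.326, b = sin(fδ)/sin δ ≈ 0.900.
p = a·p₁ + b·p₂ ≈ (0.378, 0.157, -0.912); φ = arcsin(p_z) ≈ -65.82°, λ = atan2(p_y, p_x) ≈ 22.50°.

≈ 66°S, 23°E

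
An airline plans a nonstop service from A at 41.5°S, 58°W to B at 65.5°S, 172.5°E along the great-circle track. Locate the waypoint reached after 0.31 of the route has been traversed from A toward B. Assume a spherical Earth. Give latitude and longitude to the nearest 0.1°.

Write both endpoints as unit vectors p₁, p₂ with components (cos φ cos λ, cos φ sin λ, sin φ).
The central angle between the endpoints is δ = arccos(p₁·p₂) ≈ 1.153 rad (66.1°).
Interpolate at f = 0.31 with slerp weights a = sin((1−f)δ)/sin δ ≈ 0.782, b = sin(fδ)/sin δ ≈ 0.383.
p = a·p₁ + b·p₂ ≈ (0.153, -0.476, -0.866); φ = arcsin(p_z) ≈ -60.03°, λ = atan2(p_y, p_x) ≈ -72.19°.

≈ 60.0°S, 72.2°W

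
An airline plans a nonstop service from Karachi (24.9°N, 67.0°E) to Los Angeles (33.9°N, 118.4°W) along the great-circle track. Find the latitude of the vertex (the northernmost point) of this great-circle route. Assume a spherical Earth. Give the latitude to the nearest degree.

The great circle lies in the plane with unit normal n̂ = (p₁ × p₂)/|p₁ × p₂|.
Here n̂_z ≈ +0.083; the vertex latitude is φ_max = arccos|n̂_z| ≈ 85.3°.

≈ 85°N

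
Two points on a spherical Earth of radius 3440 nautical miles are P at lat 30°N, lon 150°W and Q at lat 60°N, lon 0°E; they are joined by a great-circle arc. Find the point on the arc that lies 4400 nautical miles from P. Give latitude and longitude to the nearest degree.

Write both endpoints as unit vectors p₁, p₂ with components (cos φ cos λ, cos φ sin λ, sin φ).
The central angle between the endpoints is δ = arccos(p₁·p₂) ≈ 1.513 rad (86.7°). The total great-circle distance is δ·R ≈ 1.513 × 3440 ≈ 5204 nmi, so the target fraction is f = 4400/5204 ≈ 0.846.
Interpolate at f ≈ 0.846 with slerp weights a = sin((1−f)δ)/sin δ ≈ 0.232, b = sin(fδ)/sin δ ≈ 0.959.
p = a·p₁ + b·p₂ ≈ (0.306, -0.100, 0.947); φ = arcsin(p_z) ≈ 71.23°, λ = atan2(p_y, p_x) ≈ -18.19°.

≈ lat 71°N, lon 18°W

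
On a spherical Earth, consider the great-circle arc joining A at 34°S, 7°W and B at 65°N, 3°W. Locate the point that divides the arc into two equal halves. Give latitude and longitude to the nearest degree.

Write both endpoints as unit vectors p₁, p₂ with components (cos φ cos λ, cos φ sin λ, sin φ).
The central angle between the endpoints is δ = arccos(p₁·p₂) ≈ 1.729 rad (99.0°).
Interpolate at f = 1/2 with slerp weights a = sin((1−f)δ)/sin δ ≈ 0.770, b = sin(fδ)/sin δ ≈ 0.770.
p = a·p₁ + b·p₂ ≈ (0.959, -0.095, 0.267); φ = arcsin(p_z) ≈ 15.51°, λ = atan2(p_y, p_x) ≈ -5.65°.

≈ 16°N, 6°W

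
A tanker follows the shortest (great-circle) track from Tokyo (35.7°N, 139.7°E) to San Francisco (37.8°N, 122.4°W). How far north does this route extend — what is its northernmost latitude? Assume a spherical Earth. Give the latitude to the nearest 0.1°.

≈ 48.7°N

The great circle lies in the plane with unit normal n̂ = (p₁ × p₂)/|p₁ × p₂|.
Here n̂_z ≈ +0.660; the vertex latitude is φ_max = arccos|n̂_z| ≈ 48.7°.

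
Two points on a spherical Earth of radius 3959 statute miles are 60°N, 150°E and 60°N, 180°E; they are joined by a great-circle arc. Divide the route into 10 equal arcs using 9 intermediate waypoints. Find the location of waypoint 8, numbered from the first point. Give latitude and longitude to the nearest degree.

The haversine formula gives a central angle δ ≈ 0.260 rad (14.9°) between the endpoints.
Interpolate at f = 8/10 with slerp weights a = sin((1−f)δ)/sin δ ≈ 0.202, b = sin(fδ)/sin δ ≈ 0.803.
p = a·p₁ + b·p₂ ≈ (-0.489, 0.051, 0.871); φ = arcsin(p_z) ≈ 60.54°, λ = atan2(p_y, p_x) ≈ 174.10°.

≈ 61°N, 174°E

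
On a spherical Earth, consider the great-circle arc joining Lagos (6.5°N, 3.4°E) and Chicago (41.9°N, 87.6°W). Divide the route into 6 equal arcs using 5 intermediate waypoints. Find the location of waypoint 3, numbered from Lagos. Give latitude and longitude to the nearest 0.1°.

Write both endpoints as unit vectors p₁, p₂ with components (cos φ cos λ, cos φ sin λ, sin φ).
The central angle between the endpoints is δ = arccos(p₁·p₂) ≈ 1.508 rad (86.4°).
Interpolate at f = 3/6 with slerp weights a = sin((1−f)δ)/sin δ ≈ 0.686, b = sin(fδ)/sin δ ≈ 0.686.
p = a·p₁ + b·p₂ ≈ (0.702, -0.470, 0.536); φ = arcsin(p_z) ≈ 32.39°, λ = atan2(p_y, p_x) ≈ -33.80°.

≈ 32.4°N, 33.8°W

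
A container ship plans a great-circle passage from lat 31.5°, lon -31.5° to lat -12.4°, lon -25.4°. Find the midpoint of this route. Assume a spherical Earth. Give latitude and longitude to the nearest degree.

≈ lat 10°, lon -28°

Write both endpoints as unit vectors p₁, p₂ with components (cos φ cos λ, cos φ sin λ, sin φ).
The central angle between the endpoints is δ = arccos(p₁·p₂) ≈ 0.773 rad (44.3°).
Interpolate at f = 1/2 with slerp weights a = sin((1−f)δ)/sin δ ≈ 0.540, b = sin(fδ)/sin δ ≈ 0.540.
p = a·p₁ + b·p₂ ≈ (0.869, -0.467, 0.166); φ = arcsin(p_z) ≈ 9.56°, λ = atan2(p_y, p_x) ≈ -28.24°.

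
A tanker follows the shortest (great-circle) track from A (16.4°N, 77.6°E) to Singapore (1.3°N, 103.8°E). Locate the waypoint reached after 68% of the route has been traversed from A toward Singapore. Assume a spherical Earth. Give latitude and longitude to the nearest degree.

Write both endpoints as unit vectors p₁, p₂ with components (cos φ cos λ, cos φ sin λ, sin φ).
The central angle between the endpoints is δ = arccos(p₁·p₂) ≈ 0.522 rad (29.9°).
Interpolate at f = 0.68 with slerp weights a = sin((1−f)δ)/sin δ ≈ 0.333, b = sin(fδ)/sin δ ≈ 0.697.
p = a·p₁ + b·p₂ ≈ (-0.098, 0.989, 0.110); φ = arcsin(p_z) ≈ 6.31°, λ = atan2(p_y, p_x) ≈ 95.63°.

≈ (6°N, 96°E)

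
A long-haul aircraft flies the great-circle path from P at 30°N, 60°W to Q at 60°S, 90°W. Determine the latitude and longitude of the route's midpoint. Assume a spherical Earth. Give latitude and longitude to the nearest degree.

≈ 15°S, 71°W

The haversine formula gives a central angle δ ≈ 1.629 rad (93.3°) between the endpoints.
Interpolate at f = 1/2 with slerp weights a = sin((1−f)δ)/sin δ ≈ 0.729, b = sin(fδ)/sin δ ≈ 0.729.
p = a·p₁ + b·p₂ ≈ (0.315, -0.911, -0.267); φ = arcsin(p_z) ≈ -15.47°, λ = atan2(p_y, p_x) ≈ -70.89°.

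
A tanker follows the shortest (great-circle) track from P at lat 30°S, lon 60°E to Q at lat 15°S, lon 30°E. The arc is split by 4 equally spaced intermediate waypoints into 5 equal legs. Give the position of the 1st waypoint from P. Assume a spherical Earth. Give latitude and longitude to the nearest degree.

Convert each endpoint to a unit vector on the sphere (x = cos φ cos λ, y = cos φ sin λ, z = sin φ).
The central angle between the endpoints is δ = arccos(p₁·p₂) ≈ 0.547 rad (31.4°).
Interpolate at f = 1/5 with slerp weights a = sin((1−f)δ)/sin δ ≈ 0.815, b = sin(fδ)/sin δ ≈ 0.210.
p = a·p₁ + b·p₂ ≈ (0.528, 0.712, -0.462); φ = arcsin(p_z) ≈ -27.50°, λ = atan2(p_y, p_x) ≈ 53.44°.

≈ lat 27°S, lon 53°E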